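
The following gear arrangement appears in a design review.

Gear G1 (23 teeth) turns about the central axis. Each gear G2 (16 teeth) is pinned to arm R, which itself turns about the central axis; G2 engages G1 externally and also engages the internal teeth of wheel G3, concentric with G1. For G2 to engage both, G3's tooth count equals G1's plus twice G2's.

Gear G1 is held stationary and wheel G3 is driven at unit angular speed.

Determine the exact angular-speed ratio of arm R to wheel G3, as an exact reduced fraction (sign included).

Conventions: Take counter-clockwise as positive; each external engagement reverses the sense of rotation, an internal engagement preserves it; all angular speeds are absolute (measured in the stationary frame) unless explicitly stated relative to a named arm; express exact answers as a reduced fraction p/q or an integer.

planetary set (23T centre, 16T on arm, 55T internal) — Willis relation
ring teeth: 23 + 2·16 = 55
23(ω_sun−ω_arm) = −55(ω_ring−ω_arm),  ω_sun = 0, ω_ring = 1
23(0−ω_arm) = −55(1−ω_arm)  ⇒  78·ω_arm = 55  ⇒  ω_arm = 55/78
ω_out/ω_in = 55/78

55/78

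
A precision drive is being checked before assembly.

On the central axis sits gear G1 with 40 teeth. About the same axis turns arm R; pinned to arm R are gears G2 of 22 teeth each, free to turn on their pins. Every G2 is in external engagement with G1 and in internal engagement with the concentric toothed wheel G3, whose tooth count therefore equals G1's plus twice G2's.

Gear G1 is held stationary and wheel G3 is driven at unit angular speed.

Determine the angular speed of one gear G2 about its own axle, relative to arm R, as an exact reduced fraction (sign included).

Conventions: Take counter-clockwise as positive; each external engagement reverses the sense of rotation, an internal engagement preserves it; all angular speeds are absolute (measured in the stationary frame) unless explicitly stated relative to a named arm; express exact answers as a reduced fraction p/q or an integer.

recognized (axles ride arm R): planetary set, 40/22/84 teeth
ring teeth: 40 + 2·22 = 84
40(ω_sun−ω_arm) = −84(ω_ring−ω_arm),  ω_sun = 0, ω_ring = 1
40(0−ω_arm) = −84(1−ω_arm)  ⇒  124·ω_arm = 84  ⇒  ω_arm = 21/31
sun–planet mesh: 40·(0−21/31) = −22·(ω_p−ω_arm)  ⇒  ω_p−ω_arm = 420/341
exact speed ratio = 420/341

420/341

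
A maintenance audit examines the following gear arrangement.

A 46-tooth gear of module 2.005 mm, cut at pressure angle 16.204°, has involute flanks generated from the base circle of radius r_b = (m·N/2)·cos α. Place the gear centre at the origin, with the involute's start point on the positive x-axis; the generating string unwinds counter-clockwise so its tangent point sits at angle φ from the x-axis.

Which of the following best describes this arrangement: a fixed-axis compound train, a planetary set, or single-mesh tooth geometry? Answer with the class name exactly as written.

single-mesh involute tooth geometry (46T wheel at module 2.005)
classification: single-mesh tooth geometry

single-mesh tooth geometry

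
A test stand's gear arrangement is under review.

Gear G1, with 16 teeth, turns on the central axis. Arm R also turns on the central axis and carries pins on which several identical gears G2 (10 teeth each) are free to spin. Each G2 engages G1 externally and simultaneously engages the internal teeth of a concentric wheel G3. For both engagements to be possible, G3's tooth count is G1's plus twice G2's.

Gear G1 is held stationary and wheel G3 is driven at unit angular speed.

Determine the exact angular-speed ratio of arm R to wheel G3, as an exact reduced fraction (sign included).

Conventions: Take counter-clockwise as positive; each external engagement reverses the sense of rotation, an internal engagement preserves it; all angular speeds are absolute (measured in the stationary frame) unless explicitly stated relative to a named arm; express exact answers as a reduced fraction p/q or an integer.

9/13

planetary set (16T centre, 10T on arm, 36T internal) — Willis relation
ring teeth: 16 + 2·10 = 36
16(ω_sun−ω_arm) = −36(ω_ring−ω_arm),  ω_sun = 0, ω_ring = 1
16(0−ω_arm) = −36(1−ω_arm)  ⇒  52·ω_arm = 36  ⇒  ω_arm = 9/13
ω_out/ω_in = 9/13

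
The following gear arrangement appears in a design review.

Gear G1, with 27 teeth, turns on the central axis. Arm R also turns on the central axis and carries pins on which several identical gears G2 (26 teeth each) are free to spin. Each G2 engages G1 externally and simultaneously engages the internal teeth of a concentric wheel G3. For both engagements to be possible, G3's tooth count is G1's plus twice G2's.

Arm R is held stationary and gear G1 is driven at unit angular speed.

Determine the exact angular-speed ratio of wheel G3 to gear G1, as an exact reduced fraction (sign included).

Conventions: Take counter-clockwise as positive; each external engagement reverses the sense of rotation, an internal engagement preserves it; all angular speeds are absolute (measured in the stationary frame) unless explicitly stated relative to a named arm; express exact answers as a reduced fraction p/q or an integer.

-27/79

recognized (axles ride arm R): planetary set, 27/26/79 teeth
ring teeth: 27 + 2·26 = 79
27(ω_sun−ω_arm) = −79(ω_ring−ω_arm),  ω_arm = 0, ω_sun = 1
ω_ring = 0 − (27/79)(1−0) = -27/79
ω_out/ω_in = -27/79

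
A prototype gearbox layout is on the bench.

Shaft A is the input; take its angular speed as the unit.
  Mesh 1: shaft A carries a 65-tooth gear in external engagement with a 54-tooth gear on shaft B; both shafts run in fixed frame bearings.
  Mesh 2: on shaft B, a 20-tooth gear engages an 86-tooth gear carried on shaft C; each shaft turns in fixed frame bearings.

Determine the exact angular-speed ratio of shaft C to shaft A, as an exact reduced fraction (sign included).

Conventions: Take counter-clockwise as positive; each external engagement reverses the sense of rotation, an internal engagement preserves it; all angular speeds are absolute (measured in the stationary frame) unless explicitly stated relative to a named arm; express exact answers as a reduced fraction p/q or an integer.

325/1161

class = fixed-axis compound train [2 meshes; 2 ratios multiply, 2 sense flips]
mesh 1 [65T→54T]: running ratio 65/54, sense −
mesh 2 [20T→86T]: running ratio 325/1161, sense +
ω_out/ω_in = 325/1161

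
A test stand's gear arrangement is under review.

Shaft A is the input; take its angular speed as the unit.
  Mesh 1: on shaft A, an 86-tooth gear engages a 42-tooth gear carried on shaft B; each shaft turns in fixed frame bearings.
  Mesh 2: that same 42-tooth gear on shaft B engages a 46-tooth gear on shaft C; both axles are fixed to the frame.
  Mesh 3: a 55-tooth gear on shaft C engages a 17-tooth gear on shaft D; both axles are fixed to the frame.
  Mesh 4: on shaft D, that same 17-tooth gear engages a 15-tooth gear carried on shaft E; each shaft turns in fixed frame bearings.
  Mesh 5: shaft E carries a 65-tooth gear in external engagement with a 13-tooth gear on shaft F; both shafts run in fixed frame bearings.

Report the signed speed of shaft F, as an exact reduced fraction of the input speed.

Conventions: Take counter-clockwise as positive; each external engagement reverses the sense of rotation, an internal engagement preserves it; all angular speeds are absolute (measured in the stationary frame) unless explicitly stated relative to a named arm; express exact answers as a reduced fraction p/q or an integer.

5-mesh fixed-axis compound train (all bearings frame-fixed)
mesh 1 [86T→42T]: |ω|/ω_in = 1×86/42 = 43/21, sense flips to −
mesh 2 [42T→46T]: |ω|/ω_in = (43/21)×42/46 = 43/23, sense flips to +
mesh 3 [55T→17T]: |ω|/ω_in = (43/23)×55/17 = 2365/391, sense flips to −
mesh 4 [17T→15T]: |ω|/ω_in = (2365/391)×17/15 = 473/69, sense flips to +
mesh 5 [65T→13T]: |ω|/ω_in = (473/69)×65/13 = 2365/69, sense flips to −
signed output speed (× input speed) = -2365/69

-2365/69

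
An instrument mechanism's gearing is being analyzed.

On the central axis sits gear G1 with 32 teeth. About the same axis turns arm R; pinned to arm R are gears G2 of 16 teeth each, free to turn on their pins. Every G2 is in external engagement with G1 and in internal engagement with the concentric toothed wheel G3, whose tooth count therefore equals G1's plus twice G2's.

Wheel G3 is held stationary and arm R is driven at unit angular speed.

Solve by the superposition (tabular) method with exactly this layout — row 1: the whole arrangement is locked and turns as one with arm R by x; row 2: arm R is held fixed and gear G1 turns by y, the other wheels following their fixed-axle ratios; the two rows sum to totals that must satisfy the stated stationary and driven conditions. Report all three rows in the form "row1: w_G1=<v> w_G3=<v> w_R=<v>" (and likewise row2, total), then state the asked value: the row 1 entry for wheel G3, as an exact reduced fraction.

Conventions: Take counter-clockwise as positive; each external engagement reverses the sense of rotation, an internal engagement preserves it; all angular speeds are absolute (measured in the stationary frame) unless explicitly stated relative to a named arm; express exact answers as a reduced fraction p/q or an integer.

planetary set (32T centre, 16T on arm, 64T internal) — Willis relation
row 1 — lock + rotate with arm: ω_sun = ω_ring = ω_arm = x
row 2 (arm held, sun turns y): ω_ring = −(32/64)·y, ω_arm = 0
boundary: total ω_ring = x − (32/64)·y = 0 and total ω_arm = x = 1  ⇒  y = 2, x = 1
row 2 ring = −(32/64)·2 = -1
totals (row 1 + row 2): sun 1 + 2 = 3, ring 1 + (-1) = 0, arm 1 + 0 = 1
asked cell (row1, ring) = 1

row1: w_G1=1 w_G3=1 w_R=1
row2: w_G1=2 w_G3=-1 w_R=0
total: w_G1=3 w_G3=0 w_R=1
asked value: 1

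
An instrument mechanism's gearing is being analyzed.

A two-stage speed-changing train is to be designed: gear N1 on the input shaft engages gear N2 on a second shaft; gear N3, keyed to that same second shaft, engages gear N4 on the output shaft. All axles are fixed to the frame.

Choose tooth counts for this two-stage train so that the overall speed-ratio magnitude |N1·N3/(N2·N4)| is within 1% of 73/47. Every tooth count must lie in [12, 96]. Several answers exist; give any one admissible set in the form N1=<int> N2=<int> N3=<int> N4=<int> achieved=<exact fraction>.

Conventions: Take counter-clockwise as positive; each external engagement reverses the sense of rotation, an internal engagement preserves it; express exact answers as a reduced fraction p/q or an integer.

N1=12 N2=47 N3=73 N4=12 achieved=73/47

class = fixed-axis compound train [2-stage, 73/47 wanted]
target = 73/47 in lowest terms: an exact hit needs N1·N3 = k·73 and N2·N4 = k·47 for one integer k, every count in [12, 96]; additionally prefer no 1:1 stage (N1 ≠ N2, N3 ≠ N4)
k = 1…11: no 1:1-free in-range split of k·73 and k·47 into factor pairs; take k = 12
k = 12: N1·N3 = 876 = 12·73, N2·N4 = 564 = 47·12
achieved = 12·73/(47·12) = 73/47; |achieved − target| = 0 ≤ 73/4700 ✓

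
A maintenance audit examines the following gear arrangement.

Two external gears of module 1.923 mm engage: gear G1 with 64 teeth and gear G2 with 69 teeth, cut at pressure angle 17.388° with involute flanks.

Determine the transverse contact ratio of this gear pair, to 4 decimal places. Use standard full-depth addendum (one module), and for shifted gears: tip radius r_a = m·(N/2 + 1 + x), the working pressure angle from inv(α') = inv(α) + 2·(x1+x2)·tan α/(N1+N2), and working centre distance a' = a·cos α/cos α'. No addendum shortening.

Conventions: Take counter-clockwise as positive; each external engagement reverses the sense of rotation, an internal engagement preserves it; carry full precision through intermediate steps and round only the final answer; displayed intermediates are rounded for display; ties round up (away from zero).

single-mesh involute tooth geometry (64T engaging 69T at module 1.923)
base radii: r_b1 = 58.723986, r_b2 = 63.311797
tip radii: r_a1 = 63.459000, r_a2 = 68.266500
no profile shift: α' = α, a' = a
action lengths: √(r_a1²−r_b1²) = 24.052821, √(r_a2²−r_b2²) = 25.532947
base pitch p_b = π·m·cos α = 5.765214
CR = (24.052821 + 25.532947 − 127.879500·sin 17.38800°)/5.765214 = 1.972197
contact ratio ≈ 1.9722

1.9722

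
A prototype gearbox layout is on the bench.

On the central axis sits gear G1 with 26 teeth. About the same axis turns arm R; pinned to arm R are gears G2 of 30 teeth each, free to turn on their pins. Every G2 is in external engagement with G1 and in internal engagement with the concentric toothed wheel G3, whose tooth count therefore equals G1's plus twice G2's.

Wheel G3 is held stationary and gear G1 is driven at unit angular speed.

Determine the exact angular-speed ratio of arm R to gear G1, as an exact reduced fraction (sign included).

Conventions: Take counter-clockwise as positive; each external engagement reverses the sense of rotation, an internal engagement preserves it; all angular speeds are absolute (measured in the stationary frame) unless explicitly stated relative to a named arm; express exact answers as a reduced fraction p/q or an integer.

class = planetary set [G3 = 26+2·30 = 86; Willis about the carrier]
ring teeth: 26 + 2·30 = 86
26(ω_sun−ω_arm) = −86(ω_ring−ω_arm),  ω_ring = 0, ω_sun = 1
26(1−ω_arm) = −86(0−ω_arm)  ⇒  112·ω_arm = 26  ⇒  ω_arm = 13/56
ω_out/ω_in = 13/56

13/56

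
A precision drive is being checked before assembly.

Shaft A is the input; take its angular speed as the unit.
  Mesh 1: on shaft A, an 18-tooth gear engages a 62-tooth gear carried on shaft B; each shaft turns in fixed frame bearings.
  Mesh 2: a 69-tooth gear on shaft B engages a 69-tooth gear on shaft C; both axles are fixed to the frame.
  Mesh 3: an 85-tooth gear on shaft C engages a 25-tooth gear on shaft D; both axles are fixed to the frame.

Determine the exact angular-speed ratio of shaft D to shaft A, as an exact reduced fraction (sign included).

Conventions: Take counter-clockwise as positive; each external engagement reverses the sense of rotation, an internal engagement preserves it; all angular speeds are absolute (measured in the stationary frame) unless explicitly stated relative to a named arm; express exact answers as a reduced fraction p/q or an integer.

class = fixed-axis compound train [3 meshes; 3 ratios multiply, 3 sense flips]
mesh 1 [18T→62T]: running ratio 9/31, sense −
mesh 2 [69T→69T]: running ratio 9/31, sense +
mesh 3 [85T→25T]: running ratio 153/155, sense −
ω_out/ω_in = -153/155

-153/155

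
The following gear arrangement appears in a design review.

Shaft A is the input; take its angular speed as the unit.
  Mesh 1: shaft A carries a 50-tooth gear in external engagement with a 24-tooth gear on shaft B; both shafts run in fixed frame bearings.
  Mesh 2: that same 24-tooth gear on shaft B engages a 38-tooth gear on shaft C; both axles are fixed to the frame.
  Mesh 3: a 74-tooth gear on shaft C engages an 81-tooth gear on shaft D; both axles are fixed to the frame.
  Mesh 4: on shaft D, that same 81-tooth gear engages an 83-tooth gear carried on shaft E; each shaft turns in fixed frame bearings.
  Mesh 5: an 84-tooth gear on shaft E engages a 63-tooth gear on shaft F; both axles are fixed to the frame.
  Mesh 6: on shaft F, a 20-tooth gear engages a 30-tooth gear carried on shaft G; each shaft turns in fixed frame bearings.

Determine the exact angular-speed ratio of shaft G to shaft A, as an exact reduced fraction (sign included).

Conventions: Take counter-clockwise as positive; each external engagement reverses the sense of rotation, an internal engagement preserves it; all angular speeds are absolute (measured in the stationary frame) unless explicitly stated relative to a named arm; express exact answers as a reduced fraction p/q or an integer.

class = fixed-axis compound train [6 meshes; 6 ratios multiply, 6 sense flips]
mesh 1 [50T→24T]: running ratio 25/12, sense −
mesh 2 [24T→38T]: running ratio 25/19, sense +
mesh 3 [74T→81T]: running ratio 1850/1539, sense −
mesh 4 [81T→83T]: running ratio 1850/1577, sense +
mesh 5 [84T→63T]: running ratio 7400/4731, sense −
mesh 6 [20T→30T]: running ratio 14800/14193, sense +
ω_out/ω_in = 14800/14193

14800/14193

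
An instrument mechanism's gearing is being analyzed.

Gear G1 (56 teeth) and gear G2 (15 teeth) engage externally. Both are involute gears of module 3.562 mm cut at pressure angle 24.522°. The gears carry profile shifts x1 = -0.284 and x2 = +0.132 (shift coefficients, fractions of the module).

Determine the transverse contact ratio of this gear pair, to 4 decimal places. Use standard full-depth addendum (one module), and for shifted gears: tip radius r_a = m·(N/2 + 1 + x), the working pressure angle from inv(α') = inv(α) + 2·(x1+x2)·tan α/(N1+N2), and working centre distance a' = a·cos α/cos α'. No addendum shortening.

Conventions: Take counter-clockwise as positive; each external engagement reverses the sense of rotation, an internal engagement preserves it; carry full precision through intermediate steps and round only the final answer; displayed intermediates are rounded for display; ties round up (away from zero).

class = single-mesh tooth geometry [involute pair 56T × 15T, m = 3.562]
base radii: r_b1 = 90.740010, r_b2 = 24.305360
tip radii: r_a1 = 102.286392, r_a2 = 30.747184
inv(α') = inv(24.522°) + 2·(-0.284+0.132)·tan α/(56+15) = 0.02624715  ⇒  α' = 23.97033°
a' = a·cos α / cos α' = 126.4510·cos 24.522°/cos 23.97033° = 125.903822
action lengths: √(r_a1²−r_b1²) = 47.209709, √(r_a2²−r_b2²) = 18.831856
base pitch p_b = π·m·cos α = 10.181005
CR = (47.209709 + 18.831856 − 125.903822·sin 23.97033°)/10.181005 = 1.462669
contact ratio ≈ 1.4627

1.4627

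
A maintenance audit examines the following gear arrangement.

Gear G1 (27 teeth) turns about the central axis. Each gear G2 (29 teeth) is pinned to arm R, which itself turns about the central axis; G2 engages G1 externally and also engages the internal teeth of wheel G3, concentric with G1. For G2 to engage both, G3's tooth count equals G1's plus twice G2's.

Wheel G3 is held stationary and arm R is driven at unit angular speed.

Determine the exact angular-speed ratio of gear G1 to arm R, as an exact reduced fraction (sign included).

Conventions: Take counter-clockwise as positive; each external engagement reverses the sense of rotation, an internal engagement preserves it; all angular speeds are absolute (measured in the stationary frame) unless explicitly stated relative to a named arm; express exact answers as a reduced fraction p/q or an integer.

112/27

planetary set (27T centre, 29T on arm, 85T internal) — Willis relation
ring teeth: 27 + 2·29 = 85
27(ω_sun−ω_arm) = −85(ω_ring−ω_arm),  ω_ring = 0, ω_arm = 1
ω_sun = 1 − (85/27)(0−1) = 112/27
ω_out/ω_in = 112/27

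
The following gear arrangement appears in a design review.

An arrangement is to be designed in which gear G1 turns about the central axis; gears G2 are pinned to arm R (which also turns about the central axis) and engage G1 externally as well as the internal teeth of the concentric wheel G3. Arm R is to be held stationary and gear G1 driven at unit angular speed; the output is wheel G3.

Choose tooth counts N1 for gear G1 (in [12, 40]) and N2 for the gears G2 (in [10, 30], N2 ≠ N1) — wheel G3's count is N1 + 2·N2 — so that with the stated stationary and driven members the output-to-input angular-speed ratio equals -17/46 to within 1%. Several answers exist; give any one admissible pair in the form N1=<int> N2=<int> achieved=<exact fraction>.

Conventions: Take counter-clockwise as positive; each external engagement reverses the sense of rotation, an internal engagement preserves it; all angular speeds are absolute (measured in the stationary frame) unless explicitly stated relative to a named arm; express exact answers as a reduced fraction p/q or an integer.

N1=34 N2=29 achieved=-17/46

class = planetary set [ratio -17/46 wanted; Willis about the carrier]
Willis with ω_arm = 0: ω_ring/ω_sun = −N1/N3; set equal to -17/46  ⇒  N3/N1 = −1/(-17/46) = 46/17
N3 = N1 + 2·N2  ⇒  N2/N1 = (N3/N1 − 1)/2 = (46/17 − 1)/2 = 29/34
smallest multiple with N1 ≥ 12 and N2 ≥ 10: k = 1  ⇒  N1 = 1·34 = 34, N2 = 1·29 = 29 (N1 ≤ 40, N2 ≤ 30, N2 ≠ N1 ✓), N3 = 34 + 2·29 = 92
check: −N1/N3 with N1 = 34, N3 = 92 gives -17/46; |achieved − target| = 0 ≤ 17/4600 ✓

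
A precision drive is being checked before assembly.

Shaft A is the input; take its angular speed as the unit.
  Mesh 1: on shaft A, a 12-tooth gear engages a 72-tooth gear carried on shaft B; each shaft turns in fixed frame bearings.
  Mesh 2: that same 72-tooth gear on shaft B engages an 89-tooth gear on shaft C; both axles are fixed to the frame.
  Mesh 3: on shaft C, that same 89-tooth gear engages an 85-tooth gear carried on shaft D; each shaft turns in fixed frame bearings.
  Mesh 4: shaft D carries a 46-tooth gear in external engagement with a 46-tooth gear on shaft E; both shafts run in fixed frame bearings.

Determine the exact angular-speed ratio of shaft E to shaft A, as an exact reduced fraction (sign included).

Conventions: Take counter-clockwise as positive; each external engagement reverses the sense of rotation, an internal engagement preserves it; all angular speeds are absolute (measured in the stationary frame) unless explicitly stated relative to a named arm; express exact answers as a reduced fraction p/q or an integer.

12/85

class = fixed-axis compound train [4 meshes; 4 ratios multiply, 4 sense flips]
mesh 1 [12T→72T]: running ratio 1/6, sense −
mesh 2 [72T→89T]: running ratio 12/89, sense +
mesh 3 [89T→85T]: running ratio 12/85, sense −
mesh 4 [46T→46T]: running ratio 12/85, sense +
ω_out/ω_in = 12/85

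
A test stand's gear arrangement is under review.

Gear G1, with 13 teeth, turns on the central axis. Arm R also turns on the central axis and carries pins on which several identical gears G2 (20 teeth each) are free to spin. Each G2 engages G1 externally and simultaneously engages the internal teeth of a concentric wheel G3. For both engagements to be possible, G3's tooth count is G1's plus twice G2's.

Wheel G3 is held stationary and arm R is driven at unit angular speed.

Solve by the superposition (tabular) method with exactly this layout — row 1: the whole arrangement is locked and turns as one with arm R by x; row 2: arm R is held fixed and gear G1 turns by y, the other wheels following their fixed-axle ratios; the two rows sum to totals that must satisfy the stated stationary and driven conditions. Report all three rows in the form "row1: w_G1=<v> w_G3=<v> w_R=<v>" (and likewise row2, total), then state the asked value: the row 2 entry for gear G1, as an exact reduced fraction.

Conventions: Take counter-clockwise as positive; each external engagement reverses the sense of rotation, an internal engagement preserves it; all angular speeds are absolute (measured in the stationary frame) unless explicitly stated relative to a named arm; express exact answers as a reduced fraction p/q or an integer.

planetary set (13T centre, 20T on arm, 53T internal) — Willis relation
row 1 (train locked, turned with arm): all members turn x
row 2 (arm held, sun turns y): ω_ring = −(13/53)·y, ω_arm = 0
boundary: total ω_ring = x − (13/53)·y = 0 and total ω_arm = x = 1  ⇒  y = 53/13, x = 1
row 2 ring = −(13/53)·53/13 = -1
totals (row 1 + row 2): sun 1 + 53/13 = 66/13, ring 1 + (-1) = 0, arm 1 + 0 = 1
asked cell (row2, sun) = 53/13

row1: w_G1=1 w_G3=1 w_R=1
row2: w_G1=53/13 w_G3=-1 w_R=0
total: w_G1=66/13 w_G3=0 w_R=1
asked value: 53/13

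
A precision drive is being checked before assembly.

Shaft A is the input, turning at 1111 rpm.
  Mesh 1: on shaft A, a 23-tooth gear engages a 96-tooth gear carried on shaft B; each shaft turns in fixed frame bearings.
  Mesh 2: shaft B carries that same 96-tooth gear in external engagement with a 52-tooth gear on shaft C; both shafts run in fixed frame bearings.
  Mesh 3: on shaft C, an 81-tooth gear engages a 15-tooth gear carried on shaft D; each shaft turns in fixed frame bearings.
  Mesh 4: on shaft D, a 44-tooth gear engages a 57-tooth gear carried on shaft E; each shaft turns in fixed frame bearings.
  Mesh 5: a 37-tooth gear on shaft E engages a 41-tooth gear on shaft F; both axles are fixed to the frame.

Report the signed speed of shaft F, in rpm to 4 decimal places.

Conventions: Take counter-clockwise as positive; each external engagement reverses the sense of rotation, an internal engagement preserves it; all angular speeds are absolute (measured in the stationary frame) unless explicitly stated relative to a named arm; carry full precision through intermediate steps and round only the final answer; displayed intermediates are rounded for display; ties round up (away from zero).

-1848.5364 rpm

recognized (6 fixed axles, 5 meshes): fixed-axis compound train
mesh 1 [23T→96T]: ω = 1111.0000×23/96 = 266.1771 rpm, sense flips to −
mesh 2 [96T→52T]: ω = 266.1771×96/52 = 491.4038 rpm, sense flips to +
mesh 3 [81T→15T]: ω = 491.4038×81/15 = 2653.5808 rpm, sense flips to −
mesh 4 [44T→57T]: ω = 2653.5808×44/57 = 2048.3781 rpm, sense flips to +
mesh 5 [37T→41T]: ω = 2048.3781×37/41 = 1848.5364 rpm, sense flips to −
signed output speed = -1848.5364 rpm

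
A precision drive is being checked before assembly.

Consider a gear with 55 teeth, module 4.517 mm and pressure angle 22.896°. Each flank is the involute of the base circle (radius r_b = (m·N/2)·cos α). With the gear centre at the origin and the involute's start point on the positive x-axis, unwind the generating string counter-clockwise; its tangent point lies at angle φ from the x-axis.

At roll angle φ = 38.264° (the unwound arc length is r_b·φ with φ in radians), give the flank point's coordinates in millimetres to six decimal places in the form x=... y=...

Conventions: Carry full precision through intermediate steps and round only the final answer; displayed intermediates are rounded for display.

x=137.173257 y=10.862504

single-mesh involute tooth geometry (55T wheel at module 4.517)
pitch radius r_p = m·N/2 = 4.517·55/2 = 124.217500
base radius r_b = r_p·cos α = 124.217500·cos 22.896° = 114.430722
roll angle φ = 38.264° = 0.66783278 rad
x = r_b·(cos φ + φ·sin φ) = 137.173257
y = r_b·(sin φ − φ·cos φ) = 10.862504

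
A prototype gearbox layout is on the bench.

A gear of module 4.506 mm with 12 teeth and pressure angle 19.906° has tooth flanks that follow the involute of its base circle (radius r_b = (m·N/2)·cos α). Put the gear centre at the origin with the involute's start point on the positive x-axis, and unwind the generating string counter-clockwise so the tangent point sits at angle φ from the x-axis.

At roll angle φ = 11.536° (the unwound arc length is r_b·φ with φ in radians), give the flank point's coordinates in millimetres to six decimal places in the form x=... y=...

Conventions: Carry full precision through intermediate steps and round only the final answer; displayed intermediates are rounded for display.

x=25.930711 y=0.068881

single-mesh involute tooth geometry (12T wheel at module 4.506)
pitch radius r_p = m·N/2 = 4.506·12/2 = 27.036000
base radius r_b = r_p·cos α = 27.036000·cos 19.906° = 25.420666
roll angle φ = 11.536° = 0.20134118 rad
x = r_b·(cos φ + φ·sin φ) = 25.930711
y = r_b·(sin φ − φ·cos φ) = 0.068881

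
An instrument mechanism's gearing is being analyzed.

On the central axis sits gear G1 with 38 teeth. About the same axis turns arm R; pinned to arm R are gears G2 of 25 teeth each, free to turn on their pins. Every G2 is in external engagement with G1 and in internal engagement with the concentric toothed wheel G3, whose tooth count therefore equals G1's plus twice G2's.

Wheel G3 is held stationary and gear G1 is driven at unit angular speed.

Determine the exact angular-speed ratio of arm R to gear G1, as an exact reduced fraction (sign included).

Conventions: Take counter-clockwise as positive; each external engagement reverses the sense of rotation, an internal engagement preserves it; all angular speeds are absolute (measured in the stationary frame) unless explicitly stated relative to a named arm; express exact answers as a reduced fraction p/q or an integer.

class = planetary set [G3 = 38+2·25 = 88; Willis about the carrier]
ring teeth: 38 + 2·25 = 88
38(ω_sun−ω_arm) = −88(ω_ring−ω_arm),  ω_ring = 0, ω_sun = 1
38(1−ω_arm) = −88(0−ω_arm)  ⇒  126·ω_arm = 38  ⇒  ω_arm = 19/63
ω_out/ω_in = 19/63

19/63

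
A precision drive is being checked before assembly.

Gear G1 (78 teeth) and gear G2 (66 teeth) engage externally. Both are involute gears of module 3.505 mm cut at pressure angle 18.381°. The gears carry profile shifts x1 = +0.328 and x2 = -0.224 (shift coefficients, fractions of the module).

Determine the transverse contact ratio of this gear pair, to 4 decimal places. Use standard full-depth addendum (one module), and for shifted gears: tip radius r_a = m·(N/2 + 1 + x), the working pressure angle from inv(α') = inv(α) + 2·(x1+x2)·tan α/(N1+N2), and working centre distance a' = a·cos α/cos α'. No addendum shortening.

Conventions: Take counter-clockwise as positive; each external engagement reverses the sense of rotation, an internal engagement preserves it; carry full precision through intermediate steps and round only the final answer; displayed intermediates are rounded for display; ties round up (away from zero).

class = single-mesh tooth geometry [involute pair 78T × 66T, m = 3.505]
base radii: r_b1 = 129.720908, r_b2 = 109.763845
tip radii: r_a1 = 141.349640, r_a2 = 118.384880
inv(α') = inv(18.381°) + 2·(+0.328-0.224)·tan α/(78+66) = 0.01195846  ⇒  α' = 18.62653°
a' = a·cos α / cos α' = 252.3600·cos 18.381°/cos 18.62653° = 252.722180
action lengths: √(r_a1²−r_b1²) = 56.144518, √(r_a2²−r_b2²) = 44.349500
base pitch p_b = π·m·cos α = 10.449494
CR = (56.144518 + 44.349500 − 252.722180·sin 18.62653°)/10.449494 = 1.892440
contact ratio ≈ 1.8924

1.8924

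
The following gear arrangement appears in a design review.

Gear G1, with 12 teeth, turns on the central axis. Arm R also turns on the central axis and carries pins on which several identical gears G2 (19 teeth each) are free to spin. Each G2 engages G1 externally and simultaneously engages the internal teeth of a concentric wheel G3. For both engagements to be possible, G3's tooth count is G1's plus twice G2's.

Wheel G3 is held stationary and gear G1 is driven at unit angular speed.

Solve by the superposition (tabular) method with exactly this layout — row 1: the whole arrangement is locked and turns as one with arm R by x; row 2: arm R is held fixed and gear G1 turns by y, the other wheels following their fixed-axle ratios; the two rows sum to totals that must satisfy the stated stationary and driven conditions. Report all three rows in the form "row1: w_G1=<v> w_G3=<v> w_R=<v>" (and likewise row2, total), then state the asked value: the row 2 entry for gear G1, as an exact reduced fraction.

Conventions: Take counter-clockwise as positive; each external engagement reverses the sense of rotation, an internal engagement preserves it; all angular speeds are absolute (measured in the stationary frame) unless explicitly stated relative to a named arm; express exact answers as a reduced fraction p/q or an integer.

row1: w_G1=6/31 w_G3=6/31 w_R=6/31
row2: w_G1=25/31 w_G3=-6/31 w_R=0
total: w_G1=1 w_G3=0 w_R=6/31
asked value: 25/31

class = planetary set [G3 = 12+2·19 = 50; Willis about the carrier]
row 1 (train locked, turned with arm): all members turn x
superposition row 2 [arm held]: sun y, ring −(12/50)·y, arm 0
boundary: total ω_ring = x − (12/50)·y = 0 and total ω_sun = x + y = 1  ⇒  y = 25/31, x = 6/31
row 2 ring = −(12/50)·25/31 = -6/31
totals (row 1 + row 2): sun 6/31 + 25/31 = 1, ring 6/31 + (-6/31) = 0, arm 6/31 + 0 = 6/31
asked cell (row2, sun) = 25/31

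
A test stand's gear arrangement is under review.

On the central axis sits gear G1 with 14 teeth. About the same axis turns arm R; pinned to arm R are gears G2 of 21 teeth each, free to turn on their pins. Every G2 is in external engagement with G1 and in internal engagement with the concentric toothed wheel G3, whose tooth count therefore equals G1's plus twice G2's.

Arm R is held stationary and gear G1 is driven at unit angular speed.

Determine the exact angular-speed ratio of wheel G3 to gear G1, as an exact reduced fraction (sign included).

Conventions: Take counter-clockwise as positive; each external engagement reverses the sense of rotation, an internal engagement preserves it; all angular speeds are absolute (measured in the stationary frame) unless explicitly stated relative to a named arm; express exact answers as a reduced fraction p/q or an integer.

-1/4

class = planetary set [G3 = 14+2·21 = 56; Willis about the carrier]
ring teeth: 14 + 2·21 = 56
14(ω_sun−ω_arm) = −56(ω_ring−ω_arm),  ω_arm = 0, ω_sun = 1
ω_ring = 0 − (14/56)(1−0) = -1/4
ω_out/ω_in = -1/4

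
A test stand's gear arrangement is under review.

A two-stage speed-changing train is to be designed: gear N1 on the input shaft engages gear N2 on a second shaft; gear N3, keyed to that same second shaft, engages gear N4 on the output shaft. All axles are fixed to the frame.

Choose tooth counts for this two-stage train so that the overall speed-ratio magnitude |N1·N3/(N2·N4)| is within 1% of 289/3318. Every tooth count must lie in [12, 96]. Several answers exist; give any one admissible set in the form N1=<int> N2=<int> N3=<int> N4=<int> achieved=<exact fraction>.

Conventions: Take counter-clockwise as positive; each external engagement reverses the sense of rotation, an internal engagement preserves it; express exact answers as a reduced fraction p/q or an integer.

N1=17 N2=42 N3=17 N4=79 achieved=289/3318

topology: fixed-axis compound train — 2 stages, target 289/3318
target = 289/3318 in lowest terms: an exact hit needs N1·N3 = k·289 and N2·N4 = k·3318 for one integer k, every count in [12, 96]; additionally prefer no 1:1 stage (N1 ≠ N2, N3 ≠ N4)
k = 1: N1·N3 = 289 = 17·17, N2·N4 = 3318 = 42·79
achieved = 17·17/(42·79) = 289/3318; |achieved − target| = 0 ≤ 289/331800 ✓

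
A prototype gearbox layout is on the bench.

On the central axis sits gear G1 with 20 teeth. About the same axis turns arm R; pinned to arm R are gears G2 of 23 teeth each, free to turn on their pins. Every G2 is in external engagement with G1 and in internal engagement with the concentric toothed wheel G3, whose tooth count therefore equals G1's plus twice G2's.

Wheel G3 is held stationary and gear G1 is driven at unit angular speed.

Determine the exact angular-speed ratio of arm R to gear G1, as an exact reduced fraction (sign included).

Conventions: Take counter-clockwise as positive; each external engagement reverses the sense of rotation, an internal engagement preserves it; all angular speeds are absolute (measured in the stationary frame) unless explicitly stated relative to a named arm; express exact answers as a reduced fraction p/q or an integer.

planetary set (20T centre, 23T on arm, 66T internal) — Willis relation
ring teeth: 20 + 2·23 = 66
20(ω_sun−ω_arm) = −66(ω_ring−ω_arm),  ω_ring = 0, ω_sun = 1
20(1−ω_arm) = −66(0−ω_arm)  ⇒  86·ω_arm = 20  ⇒  ω_arm = 10/43
ω_out/ω_in = 10/43

10/43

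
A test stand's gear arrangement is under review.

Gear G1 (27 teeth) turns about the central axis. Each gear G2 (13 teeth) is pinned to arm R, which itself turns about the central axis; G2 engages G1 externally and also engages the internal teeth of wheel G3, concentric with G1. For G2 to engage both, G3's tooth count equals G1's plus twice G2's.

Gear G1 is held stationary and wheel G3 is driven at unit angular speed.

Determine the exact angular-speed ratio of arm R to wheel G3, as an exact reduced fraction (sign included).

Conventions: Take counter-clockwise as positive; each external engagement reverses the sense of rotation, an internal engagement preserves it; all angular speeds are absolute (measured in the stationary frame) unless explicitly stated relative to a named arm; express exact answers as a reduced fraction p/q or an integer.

53/80

topology: planetary set — G1 27T / G2 13T / G3 53T, arm = carrier (Willis)
ring teeth: 27 + 2·13 = 53
27(ω_sun−ω_arm) = −53(ω_ring−ω_arm),  ω_sun = 0, ω_ring = 1
27(0−ω_arm) = −53(1−ω_arm)  ⇒  80·ω_arm = 53  ⇒  ω_arm = 53/80
ω_out/ω_in = 53/80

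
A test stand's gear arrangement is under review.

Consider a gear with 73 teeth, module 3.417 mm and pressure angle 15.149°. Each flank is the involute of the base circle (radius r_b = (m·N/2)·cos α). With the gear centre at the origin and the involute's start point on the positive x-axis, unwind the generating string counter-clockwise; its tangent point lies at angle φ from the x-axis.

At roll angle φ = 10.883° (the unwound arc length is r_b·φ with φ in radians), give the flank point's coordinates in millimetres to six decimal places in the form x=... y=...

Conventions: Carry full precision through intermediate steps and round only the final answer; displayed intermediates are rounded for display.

single-mesh involute tooth geometry (73T wheel at module 3.417)
pitch radius r_p = m·N/2 = 3.417·73/2 = 124.720500
base radius r_b = r_p·cos α = 124.720500·cos 15.149° = 120.386399
roll angle φ = 10.883° = 0.18994418 rad
x = r_b·(cos φ + φ·sin φ) = 122.538548
y = r_b·(sin φ − φ·cos φ) = 0.274010

x=122.538548 y=0.274010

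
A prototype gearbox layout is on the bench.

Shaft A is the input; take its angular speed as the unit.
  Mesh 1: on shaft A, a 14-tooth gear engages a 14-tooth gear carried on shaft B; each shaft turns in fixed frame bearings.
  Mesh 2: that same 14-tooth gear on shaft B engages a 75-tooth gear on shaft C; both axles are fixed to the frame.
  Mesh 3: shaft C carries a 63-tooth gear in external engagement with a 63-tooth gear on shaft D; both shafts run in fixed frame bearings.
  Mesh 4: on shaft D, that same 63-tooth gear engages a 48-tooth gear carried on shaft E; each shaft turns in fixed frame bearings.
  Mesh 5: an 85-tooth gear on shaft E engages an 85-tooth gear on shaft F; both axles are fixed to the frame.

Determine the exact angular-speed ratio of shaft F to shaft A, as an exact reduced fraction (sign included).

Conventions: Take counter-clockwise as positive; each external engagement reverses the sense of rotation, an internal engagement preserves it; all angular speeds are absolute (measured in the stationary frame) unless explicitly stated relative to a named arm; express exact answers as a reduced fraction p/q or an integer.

class = fixed-axis compound train [5 meshes; 5 ratios multiply, 5 sense flips]
mesh 1 [14T→14T]: running ratio 1, sense −
mesh 2 [14T→75T]: running ratio 14/75, sense +
mesh 3 [63T→63T]: running ratio 14/75, sense −
mesh 4 [63T→48T]: running ratio 49/200, sense +
mesh 5 [85T→85T]: running ratio 49/200, sense −
ω_out/ω_in = -49/200

-49/200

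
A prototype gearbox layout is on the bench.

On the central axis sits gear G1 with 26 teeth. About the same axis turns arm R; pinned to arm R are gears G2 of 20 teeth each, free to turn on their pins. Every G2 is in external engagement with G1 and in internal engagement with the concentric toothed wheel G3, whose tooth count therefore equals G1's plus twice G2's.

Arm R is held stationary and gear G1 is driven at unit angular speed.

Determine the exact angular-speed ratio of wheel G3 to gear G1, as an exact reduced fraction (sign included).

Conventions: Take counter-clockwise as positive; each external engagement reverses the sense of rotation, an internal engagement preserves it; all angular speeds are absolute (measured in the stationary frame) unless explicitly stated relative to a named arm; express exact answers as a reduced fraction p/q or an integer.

-13/33

recognized (axles ride arm R): planetary set, 26/20/66 teeth
ring teeth: 26 + 2·20 = 66
26(ω_sun−ω_arm) = −66(ω_ring−ω_arm),  ω_arm = 0, ω_sun = 1
ω_ring = 0 − (26/66)(1−0) = -13/33
ω_out/ω_in = -13/33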